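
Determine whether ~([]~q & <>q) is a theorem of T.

Yes, valid

Tableau for the negation []~q & <>q:
1. []~q & <>q, w0
2. []~q, w0   [&-rule on 1]
3. <>q, w0   [&-rule on 1]
4. ~q, w0   [[]-rule on 2 via w0Rw0]
5. q, w1   [<>-rule on 3: fresh world w1, w0Rw1]
6. ~q, w1   [[]-rule on 2 via w0Rw1]
Accessibility: w0Rw0, w0Rw1, w1Rw1
Branch closes: q and ~q both at w1.
Every branch of the negation's tableau closes; the branch above is one of them.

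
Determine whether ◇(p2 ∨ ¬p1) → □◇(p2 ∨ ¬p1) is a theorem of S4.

No, not valid

Tableau for the negation ¬(◇(p2 ∨ ¬p1) → □◇(p2 ∨ ¬p1)):
1. ¬(◇(p2 ∨ ¬p1) → □◇(p2 ∨ ¬p1)), u
2. ◇(p2 ∨ ¬p1), u
3. ¬□◇(p2 ∨ ¬p1), u
4. p2 ∨ ¬p1, v
5. ¬p1, v
6. ¬◇(p2 ∨ ¬p1), w
7. ¬(p2 ∨ ¬p1), w
8. ¬p2, w
9. p1, w
Accessibility: uRu, uRv, uRw, vRv, wRw
The negation has an open branch (countermodel exists).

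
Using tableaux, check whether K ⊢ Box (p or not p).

Tableau for the negation not Box (p or not p):
1. not Box (p or not p), 0
2. not (p or not p), 1   [neg-Box-rule on 1: fresh world 1, 0R1]
3. not p, 1   [neg-or-rule on 2]
4. p, 1   [neg-or-rule on 2]
Accessibility: 0R1
Branch closes: p and not p both at 1.
Every branch of the negation's tableau closes; the branch above is one of them.

Valid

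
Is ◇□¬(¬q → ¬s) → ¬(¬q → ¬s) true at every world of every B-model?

Tableau for the negation ¬(◇□¬(¬q → ¬s) → ¬(¬q → ¬s)):
1. ¬(◇□¬(¬q → ¬s) → ¬(¬q → ¬s)), u
2. ◇□¬(¬q → ¬s), u
3. ¬q → ¬s, u
4. ¬s, u
5. □¬(¬q → ¬s), v
6. ¬(¬q → ¬s), u
7. ¬q, u
8. s, u
Accessibility: uRu, uRv, vRu, vRv
Branch closes: s and ¬s both at u.
Every branch of the negation's tableau closes; the branch above is one of them.

Valid in B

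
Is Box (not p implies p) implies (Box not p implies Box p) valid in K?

Valid

Tableau for the negation not (Box (not p implies p) implies (Box not p implies Box p)):
1. not (Box (not p implies p) implies (Box not p implies Box p)), w0
2. Box (not p implies p), w0
3. not (Box not p implies Box p), w0
4. Box not p, w0
5. not Box p, w0
6. not p, w1
7. not p implies p, w1
8. p, w1
Accessibility: w0Rw1
Branch closes: p and not p both at w1.
Every branch of the negation's tableau closes; the branch above is one of them.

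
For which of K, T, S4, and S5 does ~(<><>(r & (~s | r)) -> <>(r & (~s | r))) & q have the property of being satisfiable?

S4-tableau for the formula:
1. ~(<><>(r & (~s | r)) -> <>(r & (~s | r))) & q, u
2. ~(<><>(r & (~s | r)) -> <>(r & (~s | r))), u
3. q, u
4. <><>(r & (~s | r)), u
5. ~<>(r & (~s | r)), u
6. ~(r & (~s | r)), u
7. ~(~s | r), u
8. s, u
9. ~r, u
10. <>(r & (~s | r)), v
11. ~(r & (~s | r)), v
12. ~(~s | r), v
13. s, v
14. ~r, v
15. r & (~s | r), w
16. r, w
17. ~s | r, w
18. ~(r & (~s | r)), w
19. ~(~s | r), w
20. s, w
21. ~r, w
Accessibility: uRu, uRv, uRw, vRv, vRw, wRw
Branch closes: r and ~r both at w.
Every branch closes (one shown): unsatisfiable in S4, hence also in S5 (every S5-frame is an S4-frame).
T-tableau for the formula:
1. ~(<><>(r & (~s | r)) -> <>(r & (~s | r))) & q, u
2. ~(<><>(r & (~s | r)) -> <>(r & (~s | r))), u
3. q, u
4. <><>(r & (~s | r)), u
5. ~<>(r & (~s | r)), u
6. ~(r & (~s | r)), u
7. ~(~s | r), u
8. s, u
9. ~r, u
10. <>(r & (~s | r)), v
11. ~(r & (~s | r)), v
12. ~(~s | r), v
13. s, v
14. ~r, v
15. r & (~s | r), w
16. r, w
17. ~s | r, w
Accessibility: uRu, uRv, vRv, vRw, wRw
Complete open branch: satisfiable in T, hence also in K (this T-model is also a K-model).

K, T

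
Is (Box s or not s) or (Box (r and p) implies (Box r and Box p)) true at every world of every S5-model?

Valid

Tableau for the negation not ((Box s or not s) or (Box (r and p) implies (Box r and Box p))):
1. not ((Box s or not s) or (Box (r and p) implies (Box r and Box p))), u
2. not (Box s or not s), u
3. not (Box (r and p) implies (Box r and Box p)), u
4. not Box s, u
5. s, u
6. Box (r and p), u
7. not (Box r and Box p), u
8. r and p, u
9. r, u
10. p, u
11. not Box p, u
12. not s, v
13. r and p, v
14. r, v
15. p, v
16. not p, w
17. r and p, w
18. r, w
19. p, w
Accessibility: uRu, uRv, uRw, vRu, vRv, vRw, wRu, wRv, wRw
Branch closes: p and not p both at w.
Every branch of the negation's tableau closes; the branch above is one of them.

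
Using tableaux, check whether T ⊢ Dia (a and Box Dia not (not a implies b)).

Invalid (countermodel exists)

Tableau for the negation not Dia (a and Box Dia not (not a implies b)):
1. not Dia (a and Box Dia not (not a implies b)), u
2. not (a and Box Dia not (not a implies b)), u
3. not Box Dia not (not a implies b), u
4. not Dia not (not a implies b), v
5. not (a and Box Dia not (not a implies b)), v
6. not a implies b, v
7. not Box Dia not (not a implies b), v
8. b, v
9. not Dia not (not a implies b), w
10. not a implies b, w
11. b, w
Accessibility: uRu, uRv, vRv, vRw, wRw
The negation has an open branch (countermodel exists).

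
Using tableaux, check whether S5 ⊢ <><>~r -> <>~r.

Tableau for the negation ~(<><>~r -> <>~r):
1. ~(<><>~r -> <>~r), u
2. <><>~r, u   [~->-rule on 1]
3. ~<>~r, u   [~->-rule on 1]
4. r, u   [~<>-rule on 3 via uRu]
5. <>~r, v   [<>-rule on 2: fresh world v, uRv]
6. r, v   [~<>-rule on 3 via uRv]
7. ~r, w   [<>-rule on 5: fresh world w, vRw]
8. r, w   [~<>-rule on 3 via uRw]
Accessibility: uRu, uRv, uRw, vRu, vRv, vRw, wRu, wRv, wRw
Branch closes: r and ~r both at w.
Every branch of the negation's tableau closes; the branch above is one of them.

Valid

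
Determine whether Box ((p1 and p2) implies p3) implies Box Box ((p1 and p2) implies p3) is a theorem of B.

Invalid (countermodel exists)

Tableau for the negation not (Box ((p1 and p2) implies p3) implies Box Box ((p1 and p2) implies p3)):
1. not (Box ((p1 and p2) implies p3) implies Box Box ((p1 and p2) implies p3)), 0
2. Box ((p1 and p2) implies p3), 0
3. not Box Box ((p1 and p2) implies p3), 0
4. (p1 and p2) implies p3, 0
5. p3, 0
6. not Box ((p1 and p2) implies p3), 1
7. (p1 and p2) implies p3, 1
8. p3, 1
9. not ((p1 and p2) implies p3), 2
10. p1 and p2, 2
11. not p3, 2
12. p1, 2
13. p2, 2
Accessibility: 0R0, 0R1, 1R0, 1R1, 1R2, 2R1, 2R2
The negation has an open branch (countermodel exists).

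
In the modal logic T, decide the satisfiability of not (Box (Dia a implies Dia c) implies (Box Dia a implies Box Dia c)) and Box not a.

Unsatisfiable (every branch closes)

1. not (Box (Dia a implies Dia c) implies (Box Dia a implies Box Dia c)) and Box not a, 0
2. not (Box (Dia a implies Dia c) implies (Box Dia a implies Box Dia c)), 0   [and-rule on 1]
3. Box not a, 0   [and-rule on 1]
4. Box (Dia a implies Dia c), 0   [neg-implies-rule on 2]
5. not (Box Dia a implies Box Dia c), 0   [neg-implies-rule on 2]
6. Box Dia a, 0   [neg-implies-rule on 5]
7. not Box Dia c, 0   [neg-implies-rule on 5]
8. not a, 0   [Box-rule on 3 via 0R0]
9. Dia a implies Dia c, 0   [Box-rule on 4 via 0R0]
10. Dia a, 0   [Box-rule on 6 via 0R0]
11. Dia c, 0   [implies-rule on 9 (branches; this branch)]
12. not Dia c, 1   [neg-Box-rule on 7: fresh world 1, 0R1]
13. not a, 1   [Box-rule on 3 via 0R1]
14. Dia a implies Dia c, 1   [Box-rule on 4 via 0R1]
15. Dia a, 1   [Box-rule on 6 via 0R1]
16. not c, 1   [neg-Dia-rule on 12 via 1R1]
17. Dia c, 1   [implies-rule on 14 (branches; this branch)]
18. a, 2   [Dia-rule on 10: fresh world 2, 0R2]
19. not a, 2   [Box-rule on 3 via 0R2]
Accessibility: 0R0, 0R1, 0R2, 1R1, 2R2
Branch closes: a and not a both at 2.
Every branch closes; the branch above is one of them.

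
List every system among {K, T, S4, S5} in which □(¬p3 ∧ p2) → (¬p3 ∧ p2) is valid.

K-tableau for the negation ¬(□(¬p3 ∧ p2) → (¬p3 ∧ p2)):
1. ¬(□(¬p3 ∧ p2) → (¬p3 ∧ p2)), w0
2. □(¬p3 ∧ p2), w0
3. ¬(¬p3 ∧ p2), w0
4. ¬p2, w0
Complete open branch: countermodel on a K-frame, so not valid in K.
T-tableau for the negation ¬(□(¬p3 ∧ p2) → (¬p3 ∧ p2)):
1. ¬(□(¬p3 ∧ p2) → (¬p3 ∧ p2)), w0
2. □(¬p3 ∧ p2), w0
3. ¬(¬p3 ∧ p2), w0
4. ¬p3 ∧ p2, w0
5. ¬p3, w0
6. p2, w0
7. ¬p2, w0
Accessibility: w0Rw0
Branch closes: p2 and ¬p2 both at w0.
Every branch closes (one shown): valid in T, hence also in S4, S5 (every theorem of T is a theorem of S4 and S5).

T, S4, S5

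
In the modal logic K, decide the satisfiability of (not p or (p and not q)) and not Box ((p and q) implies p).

1. (not p or (p and not q)) and not Box ((p and q) implies p), 0
2. not p or (p and not q), 0
3. not Box ((p and q) implies p), 0
4. p and not q, 0
5. p, 0
6. not q, 0
7. not ((p and q) implies p), 1
8. p and q, 1
9. not p, 1
10. p, 1
11. q, 1
Accessibility: 0R1
Branch closes: p and not p both at 1.
(One branch shown.) All branches close.

Unsatisfiable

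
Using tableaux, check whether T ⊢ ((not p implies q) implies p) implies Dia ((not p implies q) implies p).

Tableau for the negation not (((not p implies q) implies p) implies Dia ((not p implies q) implies p)):
1. not (((not p implies q) implies p) implies Dia ((not p implies q) implies p)), u
2. (not p implies q) implies p, u   [neg-implies-rule on 1]
3. not Dia ((not p implies q) implies p), u   [neg-implies-rule on 1]
4. not ((not p implies q) implies p), u   [neg-Dia-rule on 3 via uRu]
5. not p implies q, u   [neg-implies-rule on 4]
6. not p, u   [neg-implies-rule on 4]
7. not (not p implies q), u   [implies-rule on 2 (branches; this branch)]
8. not q, u   [neg-implies-rule on 7]
9. q, u   [implies-rule on 5 (branches; this branch)]
Accessibility: uRu
Branch closes: q and not q both at u.
All branches of the negation close; one closing branch shown above.

Valid in T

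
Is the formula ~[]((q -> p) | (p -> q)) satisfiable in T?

1. ~[]((q -> p) | (p -> q)), w0
2. ~((q -> p) | (p -> q)), w1
3. ~(q -> p), w1
4. ~(p -> q), w1
5. q, w1
6. ~p, w1
7. p, w1
8. ~q, w1
Accessibility: w0Rw0, w0Rw1, w1Rw1
Branch closes: p and ~p both at w1.
Every branch closes; the branch above is one of them.

Unsatisfiable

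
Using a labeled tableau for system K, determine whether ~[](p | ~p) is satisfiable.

Unsatisfiable (every branch closes)

1. ~[](p | ~p), w0
2. ~(p | ~p), w1   [~[]-rule on 1: fresh world w1, w0Rw1]
3. ~p, w1   [~|-rule on 2]
4. p, w1   [~|-rule on 2]
Accessibility: w0Rw1
Branch closes: p and ~p both at w1.
(One branch shown.) All branches close.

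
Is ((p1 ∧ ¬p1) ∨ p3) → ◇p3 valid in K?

Not valid

Tableau for the negation ¬(((p1 ∧ ¬p1) ∨ p3) → ◇p3):
1. ¬(((p1 ∧ ¬p1) ∨ p3) → ◇p3), 0
2. (p1 ∧ ¬p1) ∨ p3, 0
3. ¬◇p3, 0
4. p3, 0
The negation has an open branch (countermodel exists).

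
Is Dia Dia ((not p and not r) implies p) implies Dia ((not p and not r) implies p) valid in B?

Tableau for the negation not (Dia Dia ((not p and not r) implies p) implies Dia ((not p and not r) implies p)):
1. not (Dia Dia ((not p and not r) implies p) implies Dia ((not p and not r) implies p)), u
2. Dia Dia ((not p and not r) implies p), u
3. not Dia ((not p and not r) implies p), u
4. not ((not p and not r) implies p), u
5. not p and not r, u
6. not p, u
7. not r, u
8. Dia ((not p and not r) implies p), v
9. not ((not p and not r) implies p), v
10. not p and not r, v
11. not p, v
12. not r, v
13. (not p and not r) implies p, w
14. p, w
Accessibility: uRu, uRv, vRu, vRv, vRw, wRv, wRw
The negation has an open branch (countermodel exists).

No, not valid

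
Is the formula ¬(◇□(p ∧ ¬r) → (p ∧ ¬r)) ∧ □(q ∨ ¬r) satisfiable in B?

Unsatisfiable (every branch closes)

1. ¬(◇□(p ∧ ¬r) → (p ∧ ¬r)) ∧ □(q ∨ ¬r), w0
2. ¬(◇□(p ∧ ¬r) → (p ∧ ¬r)), w0
3. □(q ∨ ¬r), w0
4. ◇□(p ∧ ¬r), w0
5. ¬(p ∧ ¬r), w0
6. q ∨ ¬r, w0
7. r, w0
8. q, w0
9. □(p ∧ ¬r), w1
10. q ∨ ¬r, w1
11. p ∧ ¬r, w0
12. p, w0
13. ¬r, w0
Accessibility: w0Rw0, w0Rw1, w1Rw0, w1Rw1
Branch closes: r and ¬r both at w0.
Every branch closes; the branch above is one of them.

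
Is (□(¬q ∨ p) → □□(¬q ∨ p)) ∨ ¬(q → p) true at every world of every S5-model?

Valid in S5

Tableau for the negation ¬((□(¬q ∨ p) → □□(¬q ∨ p)) ∨ ¬(q → p)):
1. ¬((□(¬q ∨ p) → □□(¬q ∨ p)) ∨ ¬(q → p)), 0
2. ¬(□(¬q ∨ p) → □□(¬q ∨ p)), 0
3. q → p, 0
4. □(¬q ∨ p), 0
5. ¬□□(¬q ∨ p), 0
6. ¬q ∨ p, 0
7. p, 0
8. ¬□(¬q ∨ p), 1
9. ¬q ∨ p, 1
10. p, 1
11. ¬(¬q ∨ p), 2
12. q, 2
13. ¬p, 2
14. ¬q ∨ p, 2
15. p, 2
Accessibility: 0R0, 0R1, 0R2, 1R0, 1R1, 1R2, 2R0, 2R1, 2R2
Branch closes: p and ¬p both at 2.
All branches of the negation close; one closing branch shown above.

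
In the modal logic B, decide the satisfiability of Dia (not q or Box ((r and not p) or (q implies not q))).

1. Dia (not q or Box ((r and not p) or (q implies not q))), w0
2. not q or Box ((r and not p) or (q implies not q)), w1
3. Box ((r and not p) or (q implies not q)), w1
4. (r and not p) or (q implies not q), w0
5. (r and not p) or (q implies not q), w1
6. q implies not q, w0
7. q implies not q, w1
8. not q, w0
9. not q, w1
Accessibility: w0Rw0, w0Rw1, w1Rw0, w1Rw1

Satisfiable (open branch found)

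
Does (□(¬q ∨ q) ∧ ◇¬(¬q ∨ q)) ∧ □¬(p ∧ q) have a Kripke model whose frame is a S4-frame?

1. (□(¬q ∨ q) ∧ ◇¬(¬q ∨ q)) ∧ □¬(p ∧ q), u
2. □(¬q ∨ q) ∧ ◇¬(¬q ∨ q), u
3. □¬(p ∧ q), u
4. □(¬q ∨ q), u
5. ◇¬(¬q ∨ q), u
6. ¬(p ∧ q), u
7. ¬q ∨ q, u
8. ¬q, u
9. ¬(¬q ∨ q), v
10. q, v
11. ¬q, v
Accessibility: uRu, uRv, vRv
Branch closes: q and ¬q both at v.
Every branch closes; the branch above is one of them.

Unsatisfiable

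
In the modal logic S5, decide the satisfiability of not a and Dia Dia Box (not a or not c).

1. not a and Dia Dia Box (not a or not c), 0
2. not a, 0   [and-rule on 1]
3. Dia Dia Box (not a or not c), 0   [and-rule on 1]
4. Dia Box (not a or not c), 1   [Dia-rule on 3: fresh world 1, 0R1]
5. Box (not a or not c), 2   [Dia-rule on 4: fresh world 2, 1R2]
6. not a or not c, 0   [Box-rule on 5 via 2R0]
7. not a or not c, 1   [Box-rule on 5 via 2R1]
8. not a or not c, 2   [Box-rule on 5 via 2R2]
9. not c, 0   [or-rule on 6 (branches; this branch)]
10. not c, 1   [or-rule on 7 (branches; this branch)]
11. not c, 2   [or-rule on 8 (branches; this branch)]
Accessibility: 0R0, 0R1, 0R2, 1R0, 1R1, 1R2, 2R0, 2R1, 2R2

Satisfiable (open branch found)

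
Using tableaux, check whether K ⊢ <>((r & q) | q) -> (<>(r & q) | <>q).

Valid

Tableau for the negation ~(<>((r & q) | q) -> (<>(r & q) | <>q)):
1. ~(<>((r & q) | q) -> (<>(r & q) | <>q)), 0
2. <>((r & q) | q), 0
3. ~(<>(r & q) | <>q), 0
4. ~<>(r & q), 0
5. ~<>q, 0
6. (r & q) | q, 1
7. ~(r & q), 1
8. ~q, 1
9. r & q, 1
10. r, 1
11. q, 1
Accessibility: 0R1
Branch closes: q and ~q both at 1.
All branches of the negation close; one closing branch shown above.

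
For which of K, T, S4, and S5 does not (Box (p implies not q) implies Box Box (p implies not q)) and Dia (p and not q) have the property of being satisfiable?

T-tableau for the formula:
1. not (Box (p implies not q) implies Box Box (p implies not q)) and Dia (p and not q), 0
2. not (Box (p implies not q) implies Box Box (p implies not q)), 0
3. Dia (p and not q), 0
4. Box (p implies not q), 0
5. not Box Box (p implies not q), 0
6. p implies not q, 0
7. not q, 0
8. p and not q, 1
9. p, 1
10. not q, 1
11. p implies not q, 1
12. not Box (p implies not q), 2
13. p implies not q, 2
14. not q, 2
15. not (p implies not q), 3
16. p, 3
17. q, 3
Accessibility: 0R0, 0R1, 0R2, 1R1, 2R2, 2R3, 3R3
Complete open branch: satisfiable in T, hence also in K (this T-model is also a K-model).
S4-tableau for the formula:
1. not (Box (p implies not q) implies Box Box (p implies not q)) and Dia (p and not q), 0
2. not (Box (p implies not q) implies Box Box (p implies not q)), 0
3. Dia (p and not q), 0
4. Box (p implies not q), 0
5. not Box Box (p implies not q), 0
6. p implies not q, 0
7. not q, 0
8. p and not q, 1
9. p, 1
10. not q, 1
11. p implies not q, 1
12. not Box (p implies not q), 2
13. p implies not q, 2
14. not q, 2
15. not (p implies not q), 3
16. p, 3
17. q, 3
18. p implies not q, 3
19. not q, 3
Accessibility: 0R0, 0R1, 0R2, 0R3, 1R1, 2R2, 2R3, 3R3
Branch closes: q and not q both at 3.
Every branch closes (one shown): unsatisfiable in S4, hence also in S5 (every S5-frame is an S4-frame).

K, T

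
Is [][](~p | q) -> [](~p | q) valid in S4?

Valid in S4

Tableau for the negation ~([][](~p | q) -> [](~p | q)):
1. ~([][](~p | q) -> [](~p | q)), 0
2. [][](~p | q), 0   [~->-rule on 1]
3. ~[](~p | q), 0   [~->-rule on 1]
4. [](~p | q), 0   [[]-rule on 2 via 0R0]
5. ~p | q, 0   [[]-rule on 4 via 0R0]
6. q, 0   [|-rule on 5 (branches; this branch)]
7. ~(~p | q), 1   [~[]-rule on 3: fresh world 1, 0R1]
8. p, 1   [~|-rule on 7]
9. ~q, 1   [~|-rule on 7]
10. [](~p | q), 1   [[]-rule on 2 via 0R1]
11. ~p | q, 1   [[]-rule on 4 via 0R1]
12. q, 1   [|-rule on 11 (branches; this branch)]
Accessibility: 0R0, 0R1, 1R1
Branch closes: q and ~q both at 1.
All branches of the negation close; one closing branch shown above.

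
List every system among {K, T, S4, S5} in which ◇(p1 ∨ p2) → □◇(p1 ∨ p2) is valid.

S5

S4-tableau for the negation ¬(◇(p1 ∨ p2) → □◇(p1 ∨ p2)):
1. ¬(◇(p1 ∨ p2) → □◇(p1 ∨ p2)), w0
2. ◇(p1 ∨ p2), w0   [¬→-rule on 1]
3. ¬□◇(p1 ∨ p2), w0   [¬→-rule on 1]
4. p1 ∨ p2, w1   [◇-rule on 2: fresh world w1, w0Rw1]
5. p2, w1   [∨-rule on 4 (branches; this branch)]
6. ¬◇(p1 ∨ p2), w2   [¬□-rule on 3: fresh world w2, w0Rw2]
7. ¬(p1 ∨ p2), w2   [¬◇-rule on 6 via w2Rw2]
8. ¬p1, w2   [¬∨-rule on 7]
9. ¬p2, w2   [¬∨-rule on 7]
Accessibility: w0Rw0, w0Rw1, w0Rw2, w1Rw1, w2Rw2
Complete open branch: countermodel on an S4-frame, so not valid in S4, nor in K, T (the same frame is also a K-frame and a T-frame).
S5-tableau for the negation ¬(◇(p1 ∨ p2) → □◇(p1 ∨ p2)):
1. ¬(◇(p1 ∨ p2) → □◇(p1 ∨ p2)), w0
2. ◇(p1 ∨ p2), w0   [¬→-rule on 1]
3. ¬□◇(p1 ∨ p2), w0   [¬→-rule on 1]
4. p1 ∨ p2, w1   [◇-rule on 2: fresh world w1, w0Rw1]
5. p2, w1   [∨-rule on 4 (branches; this branch)]
6. ¬◇(p1 ∨ p2), w2   [¬□-rule on 3: fresh world w2, w0Rw2]
7. ¬(p1 ∨ p2), w0   [¬◇-rule on 6 via w2Rw0]
8. ¬p1, w0   [¬∨-rule on 7]
9. ¬p2, w0   [¬∨-rule on 7]
10. ¬(p1 ∨ p2), w1   [¬◇-rule on 6 via w2Rw1]
11. ¬p1, w1   [¬∨-rule on 10]
12. ¬p2, w1   [¬∨-rule on 10]
Accessibility: w0Rw0, w0Rw1, w0Rw2, w1Rw0, w1Rw1, w1Rw2, w2Rw0, w2Rw1, w2Rw2
Branch closes: p2 and ¬p2 both at w1.
Every branch closes (one shown): valid in S5.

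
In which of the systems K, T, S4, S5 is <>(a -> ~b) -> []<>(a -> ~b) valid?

S5

S5-tableau for the negation ~(<>(a -> ~b) -> []<>(a -> ~b)):
1. ~(<>(a -> ~b) -> []<>(a -> ~b)), w0
2. <>(a -> ~b), w0   [~->-rule on 1]
3. ~[]<>(a -> ~b), w0   [~->-rule on 1]
4. a -> ~b, w1   [<>-rule on 2: fresh world w1, w0Rw1]
5. ~b, w1   [->-rule on 4 (branches; this branch)]
6. ~<>(a -> ~b), w2   [~[]-rule on 3: fresh world w2, w0Rw2]
7. ~(a -> ~b), w0   [~<>-rule on 6 via w2Rw0]
8. a, w0   [~->-rule on 7]
9. b, w0   [~->-rule on 7]
10. ~(a -> ~b), w1   [~<>-rule on 6 via w2Rw1]
11. a, w1   [~->-rule on 10]
12. b, w1   [~->-rule on 10]
Accessibility: w0Rw0, w0Rw1, w0Rw2, w1Rw0, w1Rw1, w1Rw2, w2Rw0, w2Rw1, w2Rw2
Branch closes: b and ~b both at w1.
Every branch closes (one shown): valid in S5.
S4-tableau for the negation ~(<>(a -> ~b) -> []<>(a -> ~b)):
1. ~(<>(a -> ~b) -> []<>(a -> ~b)), w0
2. <>(a -> ~b), w0   [~->-rule on 1]
3. ~[]<>(a -> ~b), w0   [~->-rule on 1]
4. a -> ~b, w1   [<>-rule on 2: fresh world w1, w0Rw1]
5. ~b, w1   [->-rule on 4 (branches; this branch)]
6. ~<>(a -> ~b), w2   [~[]-rule on 3: fresh world w2, w0Rw2]
7. ~(a -> ~b), w2   [~<>-rule on 6 via w2Rw2]
8. a, w2   [~->-rule on 7]
9. b, w2   [~->-rule on 7]
Accessibility: w0Rw0, w0Rw1, w0Rw2, w1Rw1, w2Rw2
Complete open branch: countermodel on an S4-frame, so not valid in S4, nor in K, T (the same frame is also a K-frame and a T-frame).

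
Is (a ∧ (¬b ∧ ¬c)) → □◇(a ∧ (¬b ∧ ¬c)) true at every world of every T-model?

No, not valid

Tableau for the negation ¬((a ∧ (¬b ∧ ¬c)) → □◇(a ∧ (¬b ∧ ¬c))):
1. ¬((a ∧ (¬b ∧ ¬c)) → □◇(a ∧ (¬b ∧ ¬c))), w0
2. a ∧ (¬b ∧ ¬c), w0
3. ¬□◇(a ∧ (¬b ∧ ¬c)), w0
4. a, w0
5. ¬b ∧ ¬c, w0
6. ¬b, w0
7. ¬c, w0
8. ¬◇(a ∧ (¬b ∧ ¬c)), w1
9. ¬(a ∧ (¬b ∧ ¬c)), w1
10. ¬(¬b ∧ ¬c), w1
11. c, w1
Accessibility: w0Rw0, w0Rw1, w1Rw1
The negation has an open branch (countermodel exists).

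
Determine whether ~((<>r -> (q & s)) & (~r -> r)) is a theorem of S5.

Not valid

Tableau for the negation (<>r -> (q & s)) & (~r -> r):
1. (<>r -> (q & s)) & (~r -> r), u
2. <>r -> (q & s), u   [&-rule on 1]
3. ~r -> r, u   [&-rule on 1]
4. q & s, u   [->-rule on 2 (branches; this branch)]
5. q, u   [&-rule on 4]
6. s, u   [&-rule on 4]
7. r, u   [->-rule on 3 (branches; this branch)]
Accessibility: uRu
The negation has an open branch (countermodel exists).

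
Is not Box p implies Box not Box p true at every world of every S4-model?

Tableau for the negation not (not Box p implies Box not Box p):
1. not (not Box p implies Box not Box p), w0
2. not Box p, w0   [neg-implies-rule on 1]
3. not Box not Box p, w0   [neg-implies-rule on 1]
4. not p, w1   [neg-Box-rule on 2: fresh world w1, w0Rw1]
5. Box p, w2   [neg-Box-rule on 3: fresh world w2, w0Rw2]
6. p, w2   [Box-rule on 5 via w2Rw2]
Accessibility: w0Rw0, w0Rw1, w0Rw2, w1Rw1, w2Rw2
The negation has an open branch (countermodel exists).

Invalid (countermodel exists)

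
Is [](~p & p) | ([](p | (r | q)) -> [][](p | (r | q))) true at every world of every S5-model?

Valid in S5

Tableau for the negation ~([](~p & p) | ([](p | (r | q)) -> [][](p | (r | q)))):
1. ~([](~p & p) | ([](p | (r | q)) -> [][](p | (r | q)))), w0
2. ~[](~p & p), w0
3. ~([](p | (r | q)) -> [][](p | (r | q))), w0
4. [](p | (r | q)), w0
5. ~[][](p | (r | q)), w0
6. p | (r | q), w0
7. r | q, w0
8. q, w0
9. ~(~p & p), w1
10. p | (r | q), w1
11. ~p, w1
12. r | q, w1
13. q, w1
14. ~[](p | (r | q)), w2
15. p | (r | q), w2
16. r | q, w2
17. q, w2
18. ~(p | (r | q)), w3
19. ~p, w3
20. ~(r | q), w3
21. ~r, w3
22. ~q, w3
23. p | (r | q), w3
24. r | q, w3
25. q, w3
Accessibility: w0Rw0, w0Rw1, w0Rw2, w0Rw3, w1Rw0, w1Rw1, w1Rw2, w1Rw3, w2Rw0, w2Rw1, w2Rw2, w2Rw3, w3Rw0, w3Rw1, w3Rw2, w3Rw3
Branch closes: q and ~q both at w3.
All branches of the negation close; one closing branch shown above.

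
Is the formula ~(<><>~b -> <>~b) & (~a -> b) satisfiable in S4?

1. ~(<><>~b -> <>~b) & (~a -> b), 0
2. ~(<><>~b -> <>~b), 0
3. ~a -> b, 0
4. <><>~b, 0
5. ~<>~b, 0
6. b, 0
7. <>~b, 1
8. b, 1
9. ~b, 2
10. b, 2
Accessibility: 0R0, 0R1, 0R2, 1R1, 1R2, 2R2
Branch closes: b and ~b both at 2.
Every branch closes; the branch above is one of them.

Unsatisfiable (every branch closes)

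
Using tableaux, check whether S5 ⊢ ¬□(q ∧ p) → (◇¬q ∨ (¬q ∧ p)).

Not valid

Tableau for the negation ¬(¬□(q ∧ p) → (◇¬q ∨ (¬q ∧ p))):
1. ¬(¬□(q ∧ p) → (◇¬q ∨ (¬q ∧ p))), u
2. ¬□(q ∧ p), u
3. ¬(◇¬q ∨ (¬q ∧ p)), u
4. ¬◇¬q, u
5. ¬(¬q ∧ p), u
6. q, u
7. ¬p, u
8. ¬(q ∧ p), v
9. q, v
10. ¬p, v
Accessibility: uRu, uRv, vRu, vRv
The negation has an open branch (countermodel exists).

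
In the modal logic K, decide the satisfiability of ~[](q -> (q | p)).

Unsatisfiable

1. ~[](q -> (q | p)), 0
2. ~(q -> (q | p)), 1
3. q, 1
4. ~(q | p), 1
5. ~q, 1
6. ~p, 1
Accessibility: 0R1
Branch closes: q and ~q both at 1.
All branches of the tableau close; one closing branch shown above.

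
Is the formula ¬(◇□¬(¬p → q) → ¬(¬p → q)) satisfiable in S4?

1. ¬(◇□¬(¬p → q) → ¬(¬p → q)), w0
2. ◇□¬(¬p → q), w0
3. ¬p → q, w0
4. q, w0
5. □¬(¬p → q), w1
6. ¬(¬p → q), w1
7. ¬p, w1
8. ¬q, w1
Accessibility: w0Rw0, w0Rw1, w1Rw1

Satisfiable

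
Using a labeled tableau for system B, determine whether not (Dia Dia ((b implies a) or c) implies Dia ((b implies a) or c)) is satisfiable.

Satisfiable

1. not (Dia Dia ((b implies a) or c) implies Dia ((b implies a) or c)), u
2. Dia Dia ((b implies a) or c), u
3. not Dia ((b implies a) or c), u
4. not ((b implies a) or c), u
5. not (b implies a), u
6. not c, u
7. b, u
8. not a, u
9. Dia ((b implies a) or c), v
10. not ((b implies a) or c), v
11. not (b implies a), v
12. not c, v
13. b, v
14. not a, v
15. (b implies a) or c, w
16. c, w
Accessibility: uRu, uRv, vRu, vRv, vRw, wRv, wRw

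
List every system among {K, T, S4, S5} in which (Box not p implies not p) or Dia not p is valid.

T, S4, S5

T-tableau for the negation not ((Box not p implies not p) or Dia not p):
1. not ((Box not p implies not p) or Dia not p), u
2. not (Box not p implies not p), u   [neg-or-rule on 1]
3. not Dia not p, u   [neg-or-rule on 1]
4. Box not p, u   [neg-implies-rule on 2]
5. p, u   [neg-implies-rule on 2]
6. not p, u   [Box-rule on 4 via uRu]
Accessibility: uRu
Branch closes: p and not p both at u.
Every branch closes (one shown): valid in T, hence also in S4, S5 (every theorem of T is a theorem of S4 and S5).
K-tableau for the negation not ((Box not p implies not p) or Dia not p):
1. not ((Box not p implies not p) or Dia not p), u
2. not (Box not p implies not p), u   [neg-or-rule on 1]
3. not Dia not p, u   [neg-or-rule on 1]
4. Box not p, u   [neg-implies-rule on 2]
5. p, u   [neg-implies-rule on 2]
Complete open branch: countermodel on a K-frame, so not valid in K.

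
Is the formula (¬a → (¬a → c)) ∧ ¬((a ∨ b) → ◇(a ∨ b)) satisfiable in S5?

No, unsatisfiable

1. (¬a → (¬a → c)) ∧ ¬((a ∨ b) → ◇(a ∨ b)), 0
2. ¬a → (¬a → c), 0
3. ¬((a ∨ b) → ◇(a ∨ b)), 0
4. a ∨ b, 0
5. ¬◇(a ∨ b), 0
6. ¬(a ∨ b), 0
7. ¬a, 0
8. ¬b, 0
9. ¬a → c, 0
10. b, 0
Accessibility: 0R0
Branch closes: b and ¬b both at 0.
All branches of the tableau close; one closing branch shown above.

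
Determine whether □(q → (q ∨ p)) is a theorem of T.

Yes, valid

Tableau for the negation ¬□(q → (q ∨ p)):
1. ¬□(q → (q ∨ p)), w0
2. ¬(q → (q ∨ p)), w1
3. q, w1
4. ¬(q ∨ p), w1
5. ¬q, w1
6. ¬p, w1
Accessibility: w0Rw0, w0Rw1, w1Rw1
Branch closes: q and ¬q both at w1.
All branches of the negation close; one closing branch shown above.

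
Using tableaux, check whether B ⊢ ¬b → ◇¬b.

Valid

Tableau for the negation ¬(¬b → ◇¬b):
1. ¬(¬b → ◇¬b), u
2. ¬b, u
3. ¬◇¬b, u
4. b, u
Accessibility: uRu
Branch closes: b and ¬b both at u.
Every branch of the negation's tableau closes; the branch above is one of them.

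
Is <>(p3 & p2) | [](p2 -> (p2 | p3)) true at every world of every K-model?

Tableau for the negation ~(<>(p3 & p2) | [](p2 -> (p2 | p3))):
1. ~(<>(p3 & p2) | [](p2 -> (p2 | p3))), u
2. ~<>(p3 & p2), u   [~|-rule on 1]
3. ~[](p2 -> (p2 | p3)), u   [~|-rule on 1]
4. ~(p2 -> (p2 | p3)), v   [~[]-rule on 3: fresh world v, uRv]
5. p2, v   [~->-rule on 4]
6. ~(p2 | p3), v   [~->-rule on 4]
7. ~p2, v   [~|-rule on 6]
8. ~p3, v   [~|-rule on 6]
Accessibility: uRv
Branch closes: p2 and ~p2 both at v.
Every branch of the negation's tableau closes; the branch above is one of them.

Yes, valid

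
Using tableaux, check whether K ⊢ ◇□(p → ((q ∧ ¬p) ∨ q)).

Tableau for the negation ¬◇□(p → ((q ∧ ¬p) ∨ q)):
1. ¬◇□(p → ((q ∧ ¬p) ∨ q)), 0
The negation has an open branch (countermodel exists).

Not valid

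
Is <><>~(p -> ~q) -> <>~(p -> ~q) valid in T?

Invalid (countermodel exists)

Tableau for the negation ~(<><>~(p -> ~q) -> <>~(p -> ~q)):
1. ~(<><>~(p -> ~q) -> <>~(p -> ~q)), w0
2. <><>~(p -> ~q), w0
3. ~<>~(p -> ~q), w0
4. p -> ~q, w0
5. ~q, w0
6. <>~(p -> ~q), w1
7. p -> ~q, w1
8. ~q, w1
9. ~(p -> ~q), w2
10. p, w2
11. q, w2
Accessibility: w0Rw0, w0Rw1, w1Rw1, w1Rw2, w2Rw2
The negation has an open branch (countermodel exists).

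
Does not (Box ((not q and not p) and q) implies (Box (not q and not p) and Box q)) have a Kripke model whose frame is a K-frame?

1. not (Box ((not q and not p) and q) implies (Box (not q and not p) and Box q)), u
2. Box ((not q and not p) and q), u   [neg-implies-rule on 1]
3. not (Box (not q and not p) and Box q), u   [neg-implies-rule on 1]
4. not Box (not q and not p), u   [neg-and-rule on 3 (branches; this branch)]
5. not (not q and not p), v   [neg-Box-rule on 4: fresh world v, uRv]
6. (not q and not p) and q, v   [Box-rule on 2 via uRv]
7. not q and not p, v   [and-rule on 6]
8. q, v   [and-rule on 6]
9. not q, v   [and-rule on 7]
10. not p, v   [and-rule on 7]
Accessibility: uRv
Branch closes: q and not q both at v.
All branches of the tableau close; one closing branch shown above.

Unsatisfiable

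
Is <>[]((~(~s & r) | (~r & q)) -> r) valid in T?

Not valid

Tableau for the negation ~<>[]((~(~s & r) | (~r & q)) -> r):
1. ~<>[]((~(~s & r) | (~r & q)) -> r), u
2. ~[]((~(~s & r) | (~r & q)) -> r), u
3. ~((~(~s & r) | (~r & q)) -> r), v
4. ~(~s & r) | (~r & q), v
5. ~r, v
6. ~[]((~(~s & r) | (~r & q)) -> r), v
7. ~r & q, v
8. q, v
9. ~((~(~s & r) | (~r & q)) -> r), w
10. ~(~s & r) | (~r & q), w
11. ~r, w
12. ~r & q, w
13. q, w
Accessibility: uRu, uRv, vRv, vRw, wRw
The negation has an open branch (countermodel exists).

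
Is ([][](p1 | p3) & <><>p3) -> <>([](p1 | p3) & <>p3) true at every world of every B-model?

Yes, valid

Tableau for the negation ~(([][](p1 | p3) & <><>p3) -> <>([](p1 | p3) & <>p3)):
1. ~(([][](p1 | p3) & <><>p3) -> <>([](p1 | p3) & <>p3)), 0
2. [][](p1 | p3) & <><>p3, 0
3. ~<>([](p1 | p3) & <>p3), 0
4. [][](p1 | p3), 0
5. <><>p3, 0
6. ~([](p1 | p3) & <>p3), 0
7. [](p1 | p3), 0
8. p1 | p3, 0
9. ~<>p3, 0
10. ~p3, 0
11. p1, 0
12. <>p3, 1
13. ~([](p1 | p3) & <>p3), 1
14. [](p1 | p3), 1
15. p1 | p3, 1
16. ~p3, 1
17. ~[](p1 | p3), 1
18. p1, 1
19. p3, 2
20. p1 | p3, 2
21. ~(p1 | p3), 3
22. ~p1, 3
23. ~p3, 3
24. p1 | p3, 3
25. p3, 3
Accessibility: 0R0, 0R1, 1R0, 1R1, 1R2, 1R3, 2R1, 2R2, 3R1, 3R3
Branch closes: p3 and ~p3 both at 3.
Every branch of the negation's tableau closes; the branch above is one of them.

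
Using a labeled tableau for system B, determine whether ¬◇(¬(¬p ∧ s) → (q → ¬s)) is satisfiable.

1. ¬◇(¬(¬p ∧ s) → (q → ¬s)), w0
2. ¬(¬(¬p ∧ s) → (q → ¬s)), w0   [¬◇-rule on 1 via w0Rw0]
3. ¬(¬p ∧ s), w0   [¬→-rule on 2]
4. ¬(q → ¬s), w0   [¬→-rule on 2]
5. q, w0   [¬→-rule on 4]
6. s, w0   [¬→-rule on 4]
7. p, w0   [¬∧-rule on 3 (branches; this branch)]
Accessibility: w0Rw0

Yes, satisfiable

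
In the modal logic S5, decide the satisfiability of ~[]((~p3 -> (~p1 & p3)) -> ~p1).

Satisfiable

1. ~[]((~p3 -> (~p1 & p3)) -> ~p1), w0
2. ~((~p3 -> (~p1 & p3)) -> ~p1), w1   [~[]-rule on 1: fresh world w1, w0Rw1]
3. ~p3 -> (~p1 & p3), w1   [~->-rule on 2]
4. p1, w1   [~->-rule on 2]
5. p3, w1   [->-rule on 3 (branches; this branch)]
Accessibility: w0Rw0, w0Rw1, w1Rw0, w1Rw1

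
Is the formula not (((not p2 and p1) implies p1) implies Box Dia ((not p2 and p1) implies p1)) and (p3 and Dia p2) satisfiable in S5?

1. not (((not p2 and p1) implies p1) implies Box Dia ((not p2 and p1) implies p1)) and (p3 and Dia p2), 0
2. not (((not p2 and p1) implies p1) implies Box Dia ((not p2 and p1) implies p1)), 0   [and-rule on 1]
3. p3 and Dia p2, 0   [and-rule on 1]
4. (not p2 and p1) implies p1, 0   [neg-implies-rule on 2]
5. not Box Dia ((not p2 and p1) implies p1), 0   [neg-implies-rule on 2]
6. p3, 0   [and-rule on 3]
7. Dia p2, 0   [and-rule on 3]
8. not (not p2 and p1), 0   [implies-rule on 4 (branches; this branch)]
9. not p1, 0   [neg-and-rule on 8 (branches; this branch)]
10. not Dia ((not p2 and p1) implies p1), 1   [neg-Box-rule on 5: fresh world 1, 0R1]
11. not ((not p2 and p1) implies p1), 0   [neg-Dia-rule on 10 via 1R0]
12. not p2 and p1, 0   [neg-implies-rule on 11]
13. not p2, 0   [and-rule on 12]
14. p1, 0   [and-rule on 12]
Accessibility: 0R0, 0R1, 1R0, 1R1
Branch closes: p1 and not p1 both at 0.
All branches of the tableau close; one closing branch shown above.

Unsatisfiable (every branch closes)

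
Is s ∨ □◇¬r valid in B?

No, not valid

Tableau for the negation ¬(s ∨ □◇¬r):
1. ¬(s ∨ □◇¬r), 0
2. ¬s, 0
3. ¬□◇¬r, 0
4. ¬◇¬r, 1
5. r, 0
6. r, 1
Accessibility: 0R0, 0R1, 1R0, 1R1
The negation has an open branch (countermodel exists).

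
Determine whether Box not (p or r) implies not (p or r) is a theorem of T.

Valid in T

Tableau for the negation not (Box not (p or r) implies not (p or r)):
1. not (Box not (p or r) implies not (p or r)), 0
2. Box not (p or r), 0
3. p or r, 0
4. not (p or r), 0
5. not p, 0
6. not r, 0
7. r, 0
Accessibility: 0R0
Branch closes: r and not r both at 0.
All branches of the negation close; one closing branch shown above.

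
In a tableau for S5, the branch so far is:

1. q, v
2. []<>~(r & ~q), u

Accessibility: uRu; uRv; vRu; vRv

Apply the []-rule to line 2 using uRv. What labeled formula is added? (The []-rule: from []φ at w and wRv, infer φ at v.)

<>~(r & ~q), v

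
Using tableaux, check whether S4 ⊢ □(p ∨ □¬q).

No, not valid

Tableau for the negation ¬□(p ∨ □¬q):
1. ¬□(p ∨ □¬q), w0
2. ¬(p ∨ □¬q), w1
3. ¬p, w1
4. ¬□¬q, w1
5. q, w2
Accessibility: w0Rw0, w0Rw1, w0Rw2, w1Rw1, w1Rw2, w2Rw2
The negation has an open branch (countermodel exists).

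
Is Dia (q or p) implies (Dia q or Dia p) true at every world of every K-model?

Tableau for the negation not (Dia (q or p) implies (Dia q or Dia p)):
1. not (Dia (q or p) implies (Dia q or Dia p)), 0
2. Dia (q or p), 0
3. not (Dia q or Dia p), 0
4. not Dia q, 0
5. not Dia p, 0
6. q or p, 1
7. not q, 1
8. not p, 1
9. p, 1
Accessibility: 0R1
Branch closes: p and not p both at 1.
All branches of the negation close; one closing branch shown above.

Valid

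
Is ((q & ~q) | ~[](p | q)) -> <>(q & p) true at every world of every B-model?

Tableau for the negation ~(((q & ~q) | ~[](p | q)) -> <>(q & p)):
1. ~(((q & ~q) | ~[](p | q)) -> <>(q & p)), u
2. (q & ~q) | ~[](p | q), u
3. ~<>(q & p), u
4. ~(q & p), u
5. ~[](p | q), u
6. ~p, u
7. ~(p | q), v
8. ~p, v
9. ~q, v
10. ~(q & p), v
Accessibility: uRu, uRv, vRu, vRv
The negation has an open branch (countermodel exists).

No, not valid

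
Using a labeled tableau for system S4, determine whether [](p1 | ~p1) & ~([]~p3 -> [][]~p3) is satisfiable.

1. [](p1 | ~p1) & ~([]~p3 -> [][]~p3), u
2. [](p1 | ~p1), u
3. ~([]~p3 -> [][]~p3), u
4. []~p3, u
5. ~[][]~p3, u
6. p1 | ~p1, u
7. ~p3, u
8. ~p1, u
9. ~[]~p3, v
10. p1 | ~p1, v
11. ~p3, v
12. ~p1, v
13. p3, w
14. p1 | ~p1, w
15. ~p3, w
Accessibility: uRu, uRv, uRw, vRv, vRw, wRw
Branch closes: p3 and ~p3 both at w.
Every branch closes; the branch above is one of them.

Unsatisfiable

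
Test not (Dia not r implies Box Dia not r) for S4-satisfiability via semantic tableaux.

Satisfiable (open branch found)

1. not (Dia not r implies Box Dia not r), u
2. Dia not r, u
3. not Box Dia not r, u
4. not r, v
5. not Dia not r, w
6. r, w
Accessibility: uRu, uRv, uRw, vRv, wRw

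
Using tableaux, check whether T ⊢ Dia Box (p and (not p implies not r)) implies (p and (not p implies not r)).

Invalid (countermodel exists)

Tableau for the negation not (Dia Box (p and (not p implies not r)) implies (p and (not p implies not r))):
1. not (Dia Box (p and (not p implies not r)) implies (p and (not p implies not r))), 0
2. Dia Box (p and (not p implies not r)), 0
3. not (p and (not p implies not r)), 0
4. not (not p implies not r), 0
5. not p, 0
6. r, 0
7. Box (p and (not p implies not r)), 1
8. p and (not p implies not r), 1
9. p, 1
10. not p implies not r, 1
11. not r, 1
Accessibility: 0R0, 0R1, 1R1
The negation has an open branch (countermodel exists).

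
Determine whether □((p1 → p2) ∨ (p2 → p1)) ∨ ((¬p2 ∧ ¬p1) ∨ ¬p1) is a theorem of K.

Tableau for the negation ¬(□((p1 → p2) ∨ (p2 → p1)) ∨ ((¬p2 ∧ ¬p1) ∨ ¬p1)):
1. ¬(□((p1 → p2) ∨ (p2 → p1)) ∨ ((¬p2 ∧ ¬p1) ∨ ¬p1)), w0
2. ¬□((p1 → p2) ∨ (p2 → p1)), w0   [¬∨-rule on 1]
3. ¬((¬p2 ∧ ¬p1) ∨ ¬p1), w0   [¬∨-rule on 1]
4. ¬(¬p2 ∧ ¬p1), w0   [¬∨-rule on 3]
5. p1, w0   [¬∨-rule on 3]
6. ¬((p1 → p2) ∨ (p2 → p1)), w1   [¬□-rule on 2: fresh world w1, w0Rw1]
7. ¬(p1 → p2), w1   [¬∨-rule on 6]
8. ¬(p2 → p1), w1   [¬∨-rule on 6]
9. p1, w1   [¬→-rule on 7]
10. ¬p2, w1   [¬→-rule on 7]
11. p2, w1   [¬→-rule on 8]
12. ¬p1, w1   [¬→-rule on 8]
Accessibility: w0Rw1
Branch closes: p2 and ¬p2 both at w1.
Every branch of the negation's tableau closes; the branch above is one of them.

Valid in K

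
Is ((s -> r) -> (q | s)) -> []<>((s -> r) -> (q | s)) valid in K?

No, not valid

Tableau for the negation ~(((s -> r) -> (q | s)) -> []<>((s -> r) -> (q | s))):
1. ~(((s -> r) -> (q | s)) -> []<>((s -> r) -> (q | s))), 0
2. (s -> r) -> (q | s), 0   [~->-rule on 1]
3. ~[]<>((s -> r) -> (q | s)), 0   [~->-rule on 1]
4. q | s, 0   [->-rule on 2 (branches; this branch)]
5. s, 0   [|-rule on 4 (branches; this branch)]
6. ~<>((s -> r) -> (q | s)), 1   [~[]-rule on 3: fresh world 1, 0R1]
Accessibility: 0R1
The negation has an open branch (countermodel exists).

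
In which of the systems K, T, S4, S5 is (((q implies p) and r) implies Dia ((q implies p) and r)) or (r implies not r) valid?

T, S4, S5

K-tableau for the negation not ((((q implies p) and r) implies Dia ((q implies p) and r)) or (r implies not r)):
1. not ((((q implies p) and r) implies Dia ((q implies p) and r)) or (r implies not r)), 0
2. not (((q implies p) and r) implies Dia ((q implies p) and r)), 0
3. not (r implies not r), 0
4. (q implies p) and r, 0
5. not Dia ((q implies p) and r), 0
6. r, 0
7. q implies p, 0
8. p, 0
Complete open branch: countermodel on a K-frame, so not valid in K.
T-tableau for the negation not ((((q implies p) and r) implies Dia ((q implies p) and r)) or (r implies not r)):
1. not ((((q implies p) and r) implies Dia ((q implies p) and r)) or (r implies not r)), 0
2. not (((q implies p) and r) implies Dia ((q implies p) and r)), 0
3. not (r implies not r), 0
4. (q implies p) and r, 0
5. not Dia ((q implies p) and r), 0
6. r, 0
7. q implies p, 0
8. not ((q implies p) and r), 0
9. p, 0
10. not (q implies p), 0
11. q, 0
12. not p, 0
Accessibility: 0R0
Branch closes: p and not p both at 0.
Every branch closes (one shown): valid in T, hence also in S4, S5 (every theorem of T is a theorem of S4 and S5).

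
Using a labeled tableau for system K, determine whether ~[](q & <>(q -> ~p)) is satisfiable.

Yes, satisfiable

1. ~[](q & <>(q -> ~p)), u
2. ~(q & <>(q -> ~p)), v
3. ~<>(q -> ~p), v
Accessibility: uRv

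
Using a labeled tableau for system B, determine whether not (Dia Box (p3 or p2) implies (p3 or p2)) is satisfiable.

1. not (Dia Box (p3 or p2) implies (p3 or p2)), u
2. Dia Box (p3 or p2), u
3. not (p3 or p2), u
4. not p3, u
5. not p2, u
6. Box (p3 or p2), v
7. p3 or p2, u
8. p3 or p2, v
9. p2, u
Accessibility: uRu, uRv, vRu, vRv
Branch closes: p2 and not p2 both at u.
Every branch closes; the branch above is one of them.

No, unsatisfiable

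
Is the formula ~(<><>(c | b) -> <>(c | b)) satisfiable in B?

1. ~(<><>(c | b) -> <>(c | b)), 0
2. <><>(c | b), 0   [~->-rule on 1]
3. ~<>(c | b), 0   [~->-rule on 1]
4. ~(c | b), 0   [~<>-rule on 3 via 0R0]
5. ~c, 0   [~|-rule on 4]
6. ~b, 0   [~|-rule on 4]
7. <>(c | b), 1   [<>-rule on 2: fresh world 1, 0R1]
8. ~(c | b), 1   [~<>-rule on 3 via 0R1]
9. ~c, 1   [~|-rule on 8]
10. ~b, 1   [~|-rule on 8]
11. c | b, 2   [<>-rule on 7: fresh world 2, 1R2]
12. b, 2   [|-rule on 11 (branches; this branch)]
Accessibility: 0R0, 0R1, 1R0, 1R1, 1R2, 2R1, 2R2

Satisfiable (open branch found)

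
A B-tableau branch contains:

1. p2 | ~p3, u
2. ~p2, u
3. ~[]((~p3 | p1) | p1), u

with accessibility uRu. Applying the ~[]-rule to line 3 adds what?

a fresh world v with uRv, and ~((~p3 | p1) | p1) at v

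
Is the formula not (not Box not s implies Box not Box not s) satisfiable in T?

1. not (not Box not s implies Box not Box not s), u
2. not Box not s, u
3. not Box not Box not s, u
4. s, v
5. Box not s, w
6. not s, w
Accessibility: uRu, uRv, uRw, vRv, wRw

Satisfiable (open branch found)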